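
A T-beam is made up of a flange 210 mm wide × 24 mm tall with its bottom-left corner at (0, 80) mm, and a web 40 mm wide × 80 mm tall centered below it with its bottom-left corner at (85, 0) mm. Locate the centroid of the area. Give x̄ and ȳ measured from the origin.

web: A = 40 × 80 = 3200.00, centroid at (105.00, 40.00).
flange: A = 210 × 24 = 5040.00, centroid at (105.00, 92.00).
ΣA = 8240.00 mm², ΣAx̄ = 865200.00 mm³, ΣAȳ = 591680.00 mm³.
x̄ = 865200.00/8240.00 = 105.00 mm; ȳ = 591680.00/8240.00 = 71.81 mm.

x̄ = 105.00 mm, ȳ = 71.81 mm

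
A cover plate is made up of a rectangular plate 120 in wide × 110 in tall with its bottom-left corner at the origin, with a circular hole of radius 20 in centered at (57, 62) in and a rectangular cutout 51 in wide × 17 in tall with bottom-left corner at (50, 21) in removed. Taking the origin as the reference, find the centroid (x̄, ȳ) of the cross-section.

x̄ = 59.13 in, ȳ = 56.20 in

Part | A | x̄ᵢ | ȳᵢ | A·x̄ᵢ | A·ȳᵢ
plate | 13200.00 | 60.00 | 55.00 | 792000.00 | 726000.00
hole 1 | -1256.64 | 57.00 | 62.00 | -71628.31 | -77911.50
hole 2 | -867.00 | 75.50 | 29.50 | -65458.50 | -25576.50
Σ | 11076.36 |  |  | 654913.19 | 622512.00
x̄ = 654913.19 / 11076.36 = 59.13 in
ȳ = 622512.00 / 11076.36 = 56.20 in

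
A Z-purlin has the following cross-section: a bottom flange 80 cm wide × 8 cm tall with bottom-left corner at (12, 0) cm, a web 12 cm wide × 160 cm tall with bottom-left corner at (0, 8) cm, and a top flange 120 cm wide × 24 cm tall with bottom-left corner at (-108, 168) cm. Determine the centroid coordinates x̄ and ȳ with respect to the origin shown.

x̄ = -17.18 cm, ȳ = 126.82 cm

Part | A | x̄ᵢ | ȳᵢ | A·x̄ᵢ | A·ȳᵢ
bottom flange | 640.00 | 52.00 | 4.00 | 33280.00 | 2560.00
web | 1920.00 | 6.00 | 88.00 | 11520.00 | 168960.00
top flange | 2880.00 | -48.00 | 180.00 | -138240.00 | 518400.00
Σ | 5440.00 |  |  | -93440.00 | 689920.00
x̄ = -93440.00 / 5440.00 = -17.18 cm
ȳ = 689920.00 / 5440.00 = 126.82 cm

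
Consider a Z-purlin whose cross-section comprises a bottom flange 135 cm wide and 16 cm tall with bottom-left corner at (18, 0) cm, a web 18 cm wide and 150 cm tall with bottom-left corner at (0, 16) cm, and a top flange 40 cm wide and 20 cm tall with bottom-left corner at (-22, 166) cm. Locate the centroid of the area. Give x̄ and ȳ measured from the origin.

x̄ = 36.64 cm, ȳ = 71.34 cm

bottom flange: A = 135 × 16 = 2160.00, centroid at (85.50, 8.00).
web: A = 18 × 150 = 2700.00, centroid at (9.00, 91.00).
top flange: A = 40 × 20 = 800.00, centroid at (-2.00, 176.00).
ΣA = 5660.00 cm²
ΣAx̄ = (2160.00)(85.50) + (2700.00)(9.00) + (800.00)(-2.00) = 207380.00 cm³
ΣAȳ = (2160.00)(8.00) + (2700.00)(91.00) + (800.00)(176.00) = 403780.00 cm³
x̄ = 207380.00 / 5660.00 = 36.64 cm
ȳ = 403780.00 / 5660.00 = 71.34 cm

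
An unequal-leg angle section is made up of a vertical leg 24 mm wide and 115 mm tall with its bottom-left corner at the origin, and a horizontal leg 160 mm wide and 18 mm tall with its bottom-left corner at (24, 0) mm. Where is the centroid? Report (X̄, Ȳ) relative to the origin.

X̄ = 58.98 mm, Ȳ = 32.73 mm

vertical leg: A = 24 × 115 = 2760.00, centroid at (12.00, 57.50).
horizontal leg: A = 160 × 18 = 2880.00, centroid at (104.00, 9.00).
ΣA = 5640.00 mm², ΣAX̄ = 332640.00 mm³, ΣAȲ = 184620.00 mm³.
X̄ = 332640.00/5640.00 = 58.98 mm; Ȳ = 184620.00/5640.00 = 32.73 mm.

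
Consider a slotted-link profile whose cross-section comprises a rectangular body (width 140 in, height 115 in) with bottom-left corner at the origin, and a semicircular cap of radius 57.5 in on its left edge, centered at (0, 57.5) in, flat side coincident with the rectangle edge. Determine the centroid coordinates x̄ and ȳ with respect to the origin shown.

x̄ = 46.98 in, ȳ = 57.50 in

rectangular body: A = 140 × 115 = 16100.00, centroid at (70.00, 57.50).
semicircular end: A = ½π·57.5² = 5193.45, centroid at (-24.40, 57.50).
ΣA = 21293.45 in², ΣAx̄ = 1000260.42 in³, ΣAȳ = 1224373.11 in³.
x̄ = 1000260.42/21293.45 = 46.98 in; ȳ = 1224373.11/21293.45 = 57.50 in.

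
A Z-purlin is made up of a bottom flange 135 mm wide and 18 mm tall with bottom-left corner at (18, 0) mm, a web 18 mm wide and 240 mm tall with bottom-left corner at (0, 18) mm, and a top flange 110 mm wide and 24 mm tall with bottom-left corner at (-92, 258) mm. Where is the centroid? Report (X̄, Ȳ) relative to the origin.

X̄ = 15.86 mm, Ȳ = 141.73 mm

bottom flange: A = 135 × 18 = 2430.00, centroid at (85.50, 9.00).
web: A = 18 × 240 = 4320.00, centroid at (9.00, 138.00).
top flange: A = 110 × 24 = 2640.00, centroid at (-37.00, 270.00).
ΣA = 9390.00 mm², ΣAX̄ = 148965.00 mm³, ΣAȲ = 1330830.00 mm³.
X̄ = 148965.00/9390.00 = 15.86 mm; Ȳ = 1330830.00/9390.00 = 141.73 mm.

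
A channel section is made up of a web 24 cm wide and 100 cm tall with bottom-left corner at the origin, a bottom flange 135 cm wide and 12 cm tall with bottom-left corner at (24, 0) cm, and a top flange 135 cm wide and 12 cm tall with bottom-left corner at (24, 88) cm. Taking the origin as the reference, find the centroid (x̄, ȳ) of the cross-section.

x̄ = 57.67 cm, ȳ = 50.00 cm

web: A = 24 × 100 = 2400.00, centroid at (12.00, 50.00).
bottom flange: A = 135 × 12 = 1620.00, centroid at (91.50, 6.00).
top flange: A = 135 × 12 = 1620.00, centroid at (91.50, 94.00).
ΣA = 5640.00 cm², ΣAx̄ = 325260.00 cm³, ΣAȳ = 282000.00 cm³.
x̄ = 325260.00/5640.00 = 57.67 cm; ȳ = 282000.00/5640.00 = 50.00 cm.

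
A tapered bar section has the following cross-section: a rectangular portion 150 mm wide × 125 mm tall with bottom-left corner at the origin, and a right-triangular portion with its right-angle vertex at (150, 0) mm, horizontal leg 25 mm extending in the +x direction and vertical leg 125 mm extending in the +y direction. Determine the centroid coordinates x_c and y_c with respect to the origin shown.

Part | A | x̄ᵢ | ȳᵢ | A·x̄ᵢ | A·ȳᵢ
rectangular portion | 18750.00 | 75.00 | 62.50 | 1406250.00 | 1171875.00
triangular portion | 1562.50 | 158.33 | 41.67 | 247395.83 | 65104.17
Σ | 20312.50 |  |  | 1653645.83 | 1236979.17
x_c = 1653645.83 / 20312.50 = 81.41 mm
y_c = 1236979.17 / 20312.50 = 60.90 mm

x_c = 81.41 mm, y_c = 60.90 mm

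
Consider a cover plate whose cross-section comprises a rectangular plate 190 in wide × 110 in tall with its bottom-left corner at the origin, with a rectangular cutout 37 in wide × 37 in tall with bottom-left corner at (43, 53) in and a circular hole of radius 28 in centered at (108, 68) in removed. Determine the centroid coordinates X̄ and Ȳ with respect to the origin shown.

X̄ = 95.81 in, Ȳ = 51.80 in

plate: A = 190 × 110 = 20900.00, centroid at (95.00, 55.00).
hole 1: A = −(37 × 37) = -1369.00, centroid at (61.50, 71.50).
hole 2: A = −π·28² = -2463.01, centroid at (108.00, 68.00).
ΣA = 17067.99 in², ΣAX̄ = 1635301.57 in³, ΣAȲ = 884131.91 in³.
X̄ = 1635301.57/17067.99 = 95.81 in; Ȳ = 884131.91/17067.99 = 51.80 in.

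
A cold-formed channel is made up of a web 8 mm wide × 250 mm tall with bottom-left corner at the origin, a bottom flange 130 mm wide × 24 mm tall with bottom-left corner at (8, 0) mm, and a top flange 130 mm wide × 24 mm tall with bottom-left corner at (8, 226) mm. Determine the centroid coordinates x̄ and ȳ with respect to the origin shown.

web: A = 8 × 250 = 2000.00, centroid at (4.00, 125.00).
bottom flange: A = 130 × 24 = 3120.00, centroid at (73.00, 12.00).
top flange: A = 130 × 24 = 3120.00, centroid at (73.00, 238.00).
ΣA = 8240.00 mm², ΣAx̄ = 463520.00 mm³, ΣAȳ = 1030000.00 mm³.
x̄ = 463520.00/8240.00 = 56.25 mm; ȳ = 1030000.00/8240.00 = 125.00 mm.

x̄ = 56.25 mm, ȳ = 125.00 mm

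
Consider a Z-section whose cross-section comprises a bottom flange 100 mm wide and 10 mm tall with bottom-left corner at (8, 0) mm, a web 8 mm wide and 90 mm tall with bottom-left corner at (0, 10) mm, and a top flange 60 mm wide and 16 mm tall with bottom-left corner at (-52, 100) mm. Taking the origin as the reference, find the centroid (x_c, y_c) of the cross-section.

x_c = 14.84 mm, y_c = 55.33 mm

bottom flange: A = 100 × 10 = 1000.00, centroid at (58.00, 5.00).
web: A = 8 × 90 = 720.00, centroid at (4.00, 55.00).
top flange: A = 60 × 16 = 960.00, centroid at (-22.00, 108.00).
ΣA = 2680.00 mm², ΣAx_c = 39760.00 mm³, ΣAy_c = 148280.00 mm³.
x_c = 39760.00/2680.00 = 14.84 mm; y_c = 148280.00/2680.00 = 55.33 mm.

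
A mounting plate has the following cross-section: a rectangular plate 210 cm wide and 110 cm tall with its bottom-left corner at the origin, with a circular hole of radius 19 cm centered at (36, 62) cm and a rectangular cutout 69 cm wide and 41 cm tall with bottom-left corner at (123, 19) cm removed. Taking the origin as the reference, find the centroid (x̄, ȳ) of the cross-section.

x̄ = 101.33 cm, ȳ = 56.88 cm

plate: A = 210 × 110 = 23100.00, centroid at (105.00, 55.00).
hole 1: A = −π·19² = -1134.11, centroid at (36.00, 62.00).
hole 2: A = −(69 × 41) = -2829.00, centroid at (157.50, 39.50).
ΣA = 19136.89 cm², ΣAx̄ = 1939104.36 cm³, ΣAȳ = 1088439.37 cm³.
x̄ = 1939104.36/19136.89 = 101.33 cm; ȳ = 1088439.37/19136.89 = 56.88 cm.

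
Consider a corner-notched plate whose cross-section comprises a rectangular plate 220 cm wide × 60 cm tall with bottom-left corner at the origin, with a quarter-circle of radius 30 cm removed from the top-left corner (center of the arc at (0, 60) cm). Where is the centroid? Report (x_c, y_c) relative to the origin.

Part | A | x̄ᵢ | ȳᵢ | A·x̄ᵢ | A·ȳᵢ
plate | 13200.00 | 110.00 | 30.00 | 1452000.00 | 396000.00
removed quarter-circle | -706.86 | 12.73 | 47.27 | -9000.00 | -33411.50
Σ | 12493.14 |  |  | 1443000.00 | 362588.50
x_c = 1443000.00 / 12493.14 = 115.50 cm
y_c = 362588.50 / 12493.14 = 29.02 cm

x_c = 115.50 cm, y_c = 29.02 cm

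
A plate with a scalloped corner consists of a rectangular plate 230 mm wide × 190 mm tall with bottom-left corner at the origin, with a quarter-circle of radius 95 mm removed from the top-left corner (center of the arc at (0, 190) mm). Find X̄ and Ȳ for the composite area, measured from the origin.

plate: A = 230 × 190 = 43700.00, centroid at (115.00, 95.00).
removed quarter-circle: A = −¼π·95² = -7088.22, centroid at (40.32, 149.68).
ΣA = 36611.78 mm²
ΣAX̄ = (43700.00)(115.00) + (-7088.22)(40.32) = 4739708.33 mm³
ΣAȲ = (43700.00)(95.00) + (-7088.22)(149.68) = 3090530.17 mm³
X̄ = 4739708.33 / 36611.78 = 129.46 mm
Ȳ = 3090530.17 / 36611.78 = 84.41 mm

X̄ = 129.46 mm, Ȳ = 84.41 mm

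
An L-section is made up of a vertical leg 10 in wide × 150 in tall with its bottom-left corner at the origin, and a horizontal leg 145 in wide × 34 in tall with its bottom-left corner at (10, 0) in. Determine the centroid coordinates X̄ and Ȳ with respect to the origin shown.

vertical leg: A = 10 × 150 = 1500.00, centroid at (5.00, 75.00).
horizontal leg: A = 145 × 34 = 4930.00, centroid at (82.50, 17.00).
ΣA = 6430.00 in², ΣAX̄ = 414225.00 in³, ΣAȲ = 196310.00 in³.
X̄ = 414225.00/6430.00 = 64.42 in; Ȳ = 196310.00/6430.00 = 30.53 in.

X̄ = 64.42 in, Ȳ = 30.53 in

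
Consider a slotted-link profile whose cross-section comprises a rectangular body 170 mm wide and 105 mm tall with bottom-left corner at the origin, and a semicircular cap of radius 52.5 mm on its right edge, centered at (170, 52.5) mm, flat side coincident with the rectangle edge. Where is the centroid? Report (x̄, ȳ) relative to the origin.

x̄ = 105.94 mm, ȳ = 52.50 mm

rectangular body: A = 170 × 105 = 17850.00, centroid at (85.00, 52.50).
semicircular end: A = ½π·52.5² = 4329.51, centroid at (192.28, 52.50).
ΣA = 22179.51 mm²
ΣAx̄ = (17850.00)(85.00) + (4329.51)(192.28) = 2349735.00 mm³
ΣAȳ = (17850.00)(52.50) + (4329.51)(52.50) = 1164424.14 mm³
x̄ = 2349735.00 / 22179.51 = 105.94 mm
ȳ = 1164424.14 / 22179.51 = 52.50 mm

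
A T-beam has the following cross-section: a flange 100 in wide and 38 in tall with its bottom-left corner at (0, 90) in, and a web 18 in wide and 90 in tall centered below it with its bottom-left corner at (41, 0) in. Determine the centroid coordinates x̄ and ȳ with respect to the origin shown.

x̄ = 50.00 in, ȳ = 89.87 in

web: A = 18 × 90 = 1620.00, centroid at (50.00, 45.00).
flange: A = 100 × 38 = 3800.00, centroid at (50.00, 109.00).
ΣA = 5420.00 in², ΣAx̄ = 271000.00 in³, ΣAȳ = 487100.00 in³.
x̄ = 271000.00/5420.00 = 50.00 in; ȳ = 487100.00/5420.00 = 89.87 in.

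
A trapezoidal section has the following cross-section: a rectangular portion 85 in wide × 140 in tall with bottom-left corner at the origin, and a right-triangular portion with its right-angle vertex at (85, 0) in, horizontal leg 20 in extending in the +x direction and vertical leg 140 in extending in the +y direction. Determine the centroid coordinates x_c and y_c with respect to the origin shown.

x_c = 47.68 in, y_c = 67.54 in

rectangular portion: A = 85 × 140 = 11900.00, centroid at (42.50, 70.00).
triangular portion: A = ½·20·140 = 1400.00, centroid at (91.67, 46.67).
ΣA = 13300.00 in², ΣAx_c = 634083.33 in³, ΣAy_c = 898333.33 in³.
x_c = 634083.33/13300.00 = 47.68 in; y_c = 898333.33/13300.00 = 67.54 in.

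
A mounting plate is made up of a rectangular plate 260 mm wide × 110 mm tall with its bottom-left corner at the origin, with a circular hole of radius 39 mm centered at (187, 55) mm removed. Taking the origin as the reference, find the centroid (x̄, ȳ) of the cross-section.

x̄ = 118.57 mm, ȳ = 55.00 mm

plate: A = 260 × 110 = 28600.00, centroid at (130.00, 55.00).
hole: A = −π·39² = -4778.36, centroid at (187.00, 55.00).
ΣA = 23821.64 mm², ΣAx̄ = 2824446.23 mm³, ΣAȳ = 1310190.07 mm³.
x̄ = 2824446.23/23821.64 = 118.57 mm; ȳ = 1310190.07/23821.64 = 55.00 mm.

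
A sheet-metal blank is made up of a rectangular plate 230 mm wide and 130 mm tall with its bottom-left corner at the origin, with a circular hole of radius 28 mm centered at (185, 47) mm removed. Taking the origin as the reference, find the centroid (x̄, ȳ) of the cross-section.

x̄ = 108.72 mm, ȳ = 66.62 mm

plate: A = 230 × 130 = 29900.00, centroid at (115.00, 65.00).
hole: A = −π·28² = -2463.01, centroid at (185.00, 47.00).
ΣA = 27436.99 mm²
ΣAx̄ = (29900.00)(115.00) + (-2463.01)(185.00) = 2982843.40 mm³
ΣAȳ = (29900.00)(65.00) + (-2463.01)(47.00) = 1827738.59 mm³
x̄ = 2982843.40 / 27436.99 = 108.72 mm
ȳ = 1827738.59 / 27436.99 = 66.62 mm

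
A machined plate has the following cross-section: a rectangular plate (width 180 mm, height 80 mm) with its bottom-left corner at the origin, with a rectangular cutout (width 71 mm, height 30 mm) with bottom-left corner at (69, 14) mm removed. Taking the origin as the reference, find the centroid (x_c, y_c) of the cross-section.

Part | A | x̄ᵢ | ȳᵢ | A·x̄ᵢ | A·ȳᵢ
plate | 14400.00 | 90.00 | 40.00 | 1296000.00 | 576000.00
hole | -2130.00 | 104.50 | 29.00 | -222585.00 | -61770.00
Σ | 12270.00 |  |  | 1073415.00 | 514230.00
x_c = 1073415.00 / 12270.00 = 87.48 mm
y_c = 514230.00 / 12270.00 = 41.91 mm

x_c = 87.48 mm, y_c = 41.91 mm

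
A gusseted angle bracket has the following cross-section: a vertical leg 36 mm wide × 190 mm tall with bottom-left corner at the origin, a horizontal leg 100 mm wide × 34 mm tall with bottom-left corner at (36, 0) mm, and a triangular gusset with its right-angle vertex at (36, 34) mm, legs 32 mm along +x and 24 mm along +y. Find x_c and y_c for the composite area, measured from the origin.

Part | A | x̄ᵢ | ȳᵢ | A·x̄ᵢ | A·ȳᵢ
vertical leg | 6840.00 | 18.00 | 95.00 | 123120.00 | 649800.00
horizontal leg | 3400.00 | 86.00 | 17.00 | 292400.00 | 57800.00
gusset | 384.00 | 46.67 | 42.00 | 17920.00 | 16128.00
Σ | 10624.00 |  |  | 433440.00 | 723728.00
x_c = 433440.00 / 10624.00 = 40.80 mm
y_c = 723728.00 / 10624.00 = 68.12 mm

x_c = 40.80 mm, y_c = 68.12 mm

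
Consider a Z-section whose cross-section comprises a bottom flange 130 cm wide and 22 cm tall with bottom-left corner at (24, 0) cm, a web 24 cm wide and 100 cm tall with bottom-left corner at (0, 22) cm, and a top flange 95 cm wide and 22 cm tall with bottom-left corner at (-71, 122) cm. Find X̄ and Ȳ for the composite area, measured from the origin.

X̄ = 31.87 cm, Ȳ = 65.61 cm

bottom flange: A = 130 × 22 = 2860.00, centroid at (89.00, 11.00).
web: A = 24 × 100 = 2400.00, centroid at (12.00, 72.00).
top flange: A = 95 × 22 = 2090.00, centroid at (-23.50, 133.00).
ΣA = 7350.00 cm²
ΣAX̄ = (2860.00)(89.00) + (2400.00)(12.00) + (2090.00)(-23.50) = 234225.00 cm³
ΣAȲ = (2860.00)(11.00) + (2400.00)(72.00) + (2090.00)(133.00) = 482230.00 cm³
X̄ = 234225.00 / 7350.00 = 31.87 cm
Ȳ = 482230.00 / 7350.00 = 65.61 cm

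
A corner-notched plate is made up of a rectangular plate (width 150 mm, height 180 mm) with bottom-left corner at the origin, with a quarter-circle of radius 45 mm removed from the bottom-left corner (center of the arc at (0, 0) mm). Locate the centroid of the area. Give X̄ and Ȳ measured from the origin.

X̄ = 78.50 mm, Ȳ = 94.44 mm

plate: A = 150 × 180 = 27000.00, centroid at (75.00, 90.00).
removed quarter-circle: A = −¼π·45² = -1590.43, centroid at (19.10, 19.10).
ΣA = 25409.57 mm²
ΣAX̄ = (27000.00)(75.00) + (-1590.43)(19.10) = 1994625.00 mm³
ΣAȲ = (27000.00)(90.00) + (-1590.43)(19.10) = 2399625.00 mm³
X̄ = 1994625.00 / 25409.57 = 78.50 mm
Ȳ = 2399625.00 / 25409.57 = 94.44 mm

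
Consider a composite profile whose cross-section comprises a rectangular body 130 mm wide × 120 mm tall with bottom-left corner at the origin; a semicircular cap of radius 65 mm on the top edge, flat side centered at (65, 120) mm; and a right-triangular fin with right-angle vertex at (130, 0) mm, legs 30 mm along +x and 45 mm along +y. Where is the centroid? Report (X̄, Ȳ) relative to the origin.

rectangular body: A = 130 × 120 = 15600.00, centroid at (65.00, 60.00).
semicircular top: A = ½π·65² = 6636.61, centroid at (65.00, 147.59).
triangular fin: A = ½·30·45 = 675.00, centroid at (140.00, 15.00).
ΣA = 22911.61 mm², ΣAX̄ = 1539879.94 mm³, ΣAȲ = 1925602.07 mm³.
X̄ = 1539879.94/22911.61 = 67.21 mm; Ȳ = 1925602.07/22911.61 = 84.04 mm.

X̄ = 67.21 mm, Ȳ = 84.04 mm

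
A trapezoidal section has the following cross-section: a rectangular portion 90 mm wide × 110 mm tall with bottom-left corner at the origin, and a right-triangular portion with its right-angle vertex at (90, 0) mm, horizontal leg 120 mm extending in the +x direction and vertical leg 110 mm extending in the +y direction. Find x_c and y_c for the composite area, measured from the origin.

x_c = 79.00 mm, y_c = 47.67 mm

Part | A | x̄ᵢ | ȳᵢ | A·x̄ᵢ | A·ȳᵢ
rectangular portion | 9900.00 | 45.00 | 55.00 | 445500.00 | 544500.00
triangular portion | 6600.00 | 130.00 | 36.67 | 858000.00 | 242000.00
Σ | 16500.00 |  |  | 1303500.00 | 786500.00
x_c = 1303500.00 / 16500.00 = 79.00 mm
y_c = 786500.00 / 16500.00 = 47.67 mm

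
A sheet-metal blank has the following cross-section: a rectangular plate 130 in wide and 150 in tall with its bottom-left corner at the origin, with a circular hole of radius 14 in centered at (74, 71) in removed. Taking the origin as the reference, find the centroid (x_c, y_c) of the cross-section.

x_c = 64.71 in, y_c = 75.13 in

plate: A = 130 × 150 = 19500.00, centroid at (65.00, 75.00).
hole: A = −π·14² = -615.75, centroid at (74.00, 71.00).
ΣA = 18884.25 in²
ΣAx_c = (19500.00)(65.00) + (-615.75)(74.00) = 1221934.34 in³
ΣAy_c = (19500.00)(75.00) + (-615.75)(71.00) = 1418781.60 in³
x_c = 1221934.34 / 18884.25 = 64.71 in
y_c = 1418781.60 / 18884.25 = 75.13 in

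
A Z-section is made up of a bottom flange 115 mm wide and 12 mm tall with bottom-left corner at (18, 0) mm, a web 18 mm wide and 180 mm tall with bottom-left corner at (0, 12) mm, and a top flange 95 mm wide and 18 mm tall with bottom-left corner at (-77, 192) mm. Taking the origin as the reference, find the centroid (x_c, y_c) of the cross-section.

x_c = 13.10 mm, y_c = 107.82 mm

bottom flange: A = 115 × 12 = 1380.00, centroid at (75.50, 6.00).
web: A = 18 × 180 = 3240.00, centroid at (9.00, 102.00).
top flange: A = 95 × 18 = 1710.00, centroid at (-29.50, 201.00).
ΣA = 6330.00 mm²
ΣAx_c = (1380.00)(75.50) + (3240.00)(9.00) + (1710.00)(-29.50) = 82905.00 mm³
ΣAy_c = (1380.00)(6.00) + (3240.00)(102.00) + (1710.00)(201.00) = 682470.00 mm³
x_c = 82905.00 / 6330.00 = 13.10 mm
y_c = 682470.00 / 6330.00 = 107.82 mm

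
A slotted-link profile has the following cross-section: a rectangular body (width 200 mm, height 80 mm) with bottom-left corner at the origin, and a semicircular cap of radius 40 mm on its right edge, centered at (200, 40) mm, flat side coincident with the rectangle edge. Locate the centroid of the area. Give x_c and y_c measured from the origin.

x_c = 115.88 mm, y_c = 40.00 mm

Part | A | x̄ᵢ | ȳᵢ | A·x̄ᵢ | A·ȳᵢ
rectangular body | 16000.00 | 100.00 | 40.00 | 1600000.00 | 640000.00
semicircular end | 2513.27 | 216.98 | 40.00 | 545321.49 | 100530.96
Σ | 18513.27 |  |  | 2145321.49 | 740530.96
x_c = 2145321.49 / 18513.27 = 115.88 mm
y_c = 740530.96 / 18513.27 = 40.00 mm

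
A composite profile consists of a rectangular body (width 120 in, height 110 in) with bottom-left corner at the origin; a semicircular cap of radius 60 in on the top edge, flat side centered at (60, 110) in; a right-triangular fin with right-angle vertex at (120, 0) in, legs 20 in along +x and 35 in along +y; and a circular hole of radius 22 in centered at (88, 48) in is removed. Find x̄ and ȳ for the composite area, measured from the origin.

x̄ = 58.91 in, ȳ = 80.47 in

rectangular body: A = 120 × 110 = 13200.00, centroid at (60.00, 55.00).
semicircular top: A = ½π·60² = 5654.87, centroid at (60.00, 135.46).
triangular fin: A = ½·20·35 = 350.00, centroid at (126.67, 11.67).
hole: A = −π·22² = -1520.53, centroid at (88.00, 48.00).
ΣA = 17684.34 in²
ΣAx̄ = (13200.00)(60.00) + (5654.87)(60.00) + (350.00)(126.67) + (-1520.53)(88.00) = 1041818.63 in³
ΣAȳ = (13200.00)(55.00) + (5654.87)(135.46) + (350.00)(11.67) + (-1520.53)(48.00) = 1423133.20 in³
x̄ = 1041818.63 / 17684.34 = 58.91 in
ȳ = 1423133.20 / 17684.34 = 80.47 in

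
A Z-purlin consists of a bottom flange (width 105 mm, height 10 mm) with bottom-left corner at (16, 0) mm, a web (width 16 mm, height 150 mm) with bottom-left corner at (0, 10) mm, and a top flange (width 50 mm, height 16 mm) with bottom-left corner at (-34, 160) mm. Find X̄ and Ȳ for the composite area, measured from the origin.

X̄ = 19.75 mm, Ȳ = 80.86 mm

Part | A | x̄ᵢ | ȳᵢ | A·x̄ᵢ | A·ȳᵢ
bottom flange | 1050.00 | 68.50 | 5.00 | 71925.00 | 5250.00
web | 2400.00 | 8.00 | 85.00 | 19200.00 | 204000.00
top flange | 800.00 | -9.00 | 168.00 | -7200.00 | 134400.00
Σ | 4250.00 |  |  | 83925.00 | 343650.00
X̄ = 83925.00 / 4250.00 = 19.75 mm
Ȳ = 343650.00 / 4250.00 = 80.86 mm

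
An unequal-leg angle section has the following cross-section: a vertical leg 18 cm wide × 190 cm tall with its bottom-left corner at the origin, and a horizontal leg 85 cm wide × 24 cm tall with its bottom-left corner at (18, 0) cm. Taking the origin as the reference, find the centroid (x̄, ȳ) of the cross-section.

Part | A | x̄ᵢ | ȳᵢ | A·x̄ᵢ | A·ȳᵢ
vertical leg | 3420.00 | 9.00 | 95.00 | 30780.00 | 324900.00
horizontal leg | 2040.00 | 60.50 | 12.00 | 123420.00 | 24480.00
Σ | 5460.00 |  |  | 154200.00 | 349380.00
x̄ = 154200.00 / 5460.00 = 28.24 cm
ȳ = 349380.00 / 5460.00 = 63.99 cm

x̄ = 28.24 cm, ȳ = 63.99 cm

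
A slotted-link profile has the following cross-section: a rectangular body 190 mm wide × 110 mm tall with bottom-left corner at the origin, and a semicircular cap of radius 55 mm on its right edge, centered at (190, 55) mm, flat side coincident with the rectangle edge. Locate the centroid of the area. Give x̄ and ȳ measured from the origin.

x̄ = 116.92 mm, ȳ = 55.00 mm

Part | A | x̄ᵢ | ȳᵢ | A·x̄ᵢ | A·ȳᵢ
rectangular body | 20900.00 | 95.00 | 55.00 | 1985500.00 | 1149500.00
semicircular end | 4751.66 | 213.34 | 55.00 | 1013731.86 | 261341.24
Σ | 25651.66 |  |  | 2999231.86 | 1410841.24
x̄ = 2999231.86 / 25651.66 = 116.92 mm
ȳ = 1410841.24 / 25651.66 = 55.00 mm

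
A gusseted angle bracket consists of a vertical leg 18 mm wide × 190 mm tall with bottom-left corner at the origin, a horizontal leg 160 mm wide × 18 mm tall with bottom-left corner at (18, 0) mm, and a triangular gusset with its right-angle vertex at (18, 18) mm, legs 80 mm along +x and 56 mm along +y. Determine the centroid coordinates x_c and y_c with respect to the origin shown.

vertical leg: A = 18 × 190 = 3420.00, centroid at (9.00, 95.00).
horizontal leg: A = 160 × 18 = 2880.00, centroid at (98.00, 9.00).
gusset: A = ½·80·56 = 2240.00, centroid at (44.67, 36.67).
ΣA = 8540.00 mm², ΣAx_c = 413073.33 mm³, ΣAy_c = 432953.33 mm³.
x_c = 413073.33/8540.00 = 48.37 mm; y_c = 432953.33/8540.00 = 50.70 mm.

x_c = 48.37 mm, y_c = 50.70 mm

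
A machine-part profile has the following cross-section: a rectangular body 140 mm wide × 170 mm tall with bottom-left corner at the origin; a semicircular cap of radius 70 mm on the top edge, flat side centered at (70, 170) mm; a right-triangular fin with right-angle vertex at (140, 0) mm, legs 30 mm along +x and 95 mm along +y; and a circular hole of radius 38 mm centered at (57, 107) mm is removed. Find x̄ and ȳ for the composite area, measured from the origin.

Part | A | x̄ᵢ | ȳᵢ | A·x̄ᵢ | A·ȳᵢ
rectangular body | 23800.00 | 70.00 | 85.00 | 1666000.00 | 2023000.00
semicircular top | 7696.90 | 70.00 | 199.71 | 538783.14 | 1537140.01
triangular fin | 1425.00 | 150.00 | 31.67 | 213750.00 | 45125.00
hole | -4536.46 | 57.00 | 107.00 | -258578.21 | -485401.20
Σ | 28385.44 |  |  | 2159954.93 | 3119863.81
x̄ = 2159954.93 / 28385.44 = 76.09 mm
ȳ = 3119863.81 / 28385.44 = 109.91 mm

x̄ = 76.09 mm, ȳ = 109.91 mm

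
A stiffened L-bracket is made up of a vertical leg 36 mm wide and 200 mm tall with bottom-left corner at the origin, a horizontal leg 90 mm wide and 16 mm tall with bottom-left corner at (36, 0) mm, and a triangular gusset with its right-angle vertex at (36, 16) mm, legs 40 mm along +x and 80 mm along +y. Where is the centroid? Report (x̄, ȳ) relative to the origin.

vertical leg: A = 36 × 200 = 7200.00, centroid at (18.00, 100.00).
horizontal leg: A = 90 × 16 = 1440.00, centroid at (81.00, 8.00).
gusset: A = ½·40·80 = 1600.00, centroid at (49.33, 42.67).
ΣA = 10240.00 mm², ΣAx̄ = 325173.33 mm³, ΣAȳ = 799786.67 mm³.
x̄ = 325173.33/10240.00 = 31.76 mm; ȳ = 799786.67/10240.00 = 78.10 mm.

x̄ = 31.76 mm, ȳ = 78.10 mm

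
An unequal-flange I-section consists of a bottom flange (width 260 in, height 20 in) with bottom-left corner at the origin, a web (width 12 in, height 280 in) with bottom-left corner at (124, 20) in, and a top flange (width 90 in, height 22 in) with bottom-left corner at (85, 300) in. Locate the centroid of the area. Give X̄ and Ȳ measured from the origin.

X̄ = 130.00 in, Ȳ = 114.36 in

bottom flange: A = 260 × 20 = 5200.00, centroid at (130.00, 10.00).
web: A = 12 × 280 = 3360.00, centroid at (130.00, 160.00).
top flange: A = 90 × 22 = 1980.00, centroid at (130.00, 311.00).
ΣA = 10540.00 in²
ΣAX̄ = (5200.00)(130.00) + (3360.00)(130.00) + (1980.00)(130.00) = 1370200.00 in³
ΣAȲ = (5200.00)(10.00) + (3360.00)(160.00) + (1980.00)(311.00) = 1205380.00 in³
X̄ = 1370200.00 / 10540.00 = 130.00 in
Ȳ = 1205380.00 / 10540.00 = 114.36 in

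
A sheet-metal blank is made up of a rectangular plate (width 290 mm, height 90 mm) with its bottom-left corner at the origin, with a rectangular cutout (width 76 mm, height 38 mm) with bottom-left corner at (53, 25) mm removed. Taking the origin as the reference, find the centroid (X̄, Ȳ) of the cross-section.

X̄ = 151.72 mm, Ȳ = 45.12 mm

Part | A | x̄ᵢ | ȳᵢ | A·x̄ᵢ | A·ȳᵢ
plate | 26100.00 | 145.00 | 45.00 | 3784500.00 | 1174500.00
hole | -2888.00 | 91.00 | 44.00 | -262808.00 | -127072.00
Σ | 23212.00 |  |  | 3521692.00 | 1047428.00
X̄ = 3521692.00 / 23212.00 = 151.72 mm
Ȳ = 1047428.00 / 23212.00 = 45.12 mm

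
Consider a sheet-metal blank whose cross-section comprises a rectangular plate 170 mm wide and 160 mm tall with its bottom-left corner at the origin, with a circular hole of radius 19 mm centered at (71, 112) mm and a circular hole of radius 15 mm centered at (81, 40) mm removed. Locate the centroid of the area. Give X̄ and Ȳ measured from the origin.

X̄ = 85.74 mm, Ȳ = 79.68 mm

plate: A = 170 × 160 = 27200.00, centroid at (85.00, 80.00).
hole 1: A = −π·19² = -1134.11, centroid at (71.00, 112.00).
hole 2: A = −π·15² = -706.86, centroid at (81.00, 40.00).
ΣA = 25359.03 mm²
ΣAX̄ = (27200.00)(85.00) + (-1134.11)(71.00) + (-706.86)(81.00) = 2174222.31 mm³
ΣAȲ = (27200.00)(80.00) + (-1134.11)(112.00) + (-706.86)(40.00) = 2020704.79 mm³
X̄ = 2174222.31 / 25359.03 = 85.74 mm
Ȳ = 2020704.79 / 25359.03 = 79.68 mm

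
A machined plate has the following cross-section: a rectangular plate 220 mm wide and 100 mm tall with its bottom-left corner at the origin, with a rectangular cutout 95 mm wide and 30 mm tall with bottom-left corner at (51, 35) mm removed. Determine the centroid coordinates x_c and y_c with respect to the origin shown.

x_c = 111.71 mm, y_c = 50.00 mm

plate: A = 220 × 100 = 22000.00, centroid at (110.00, 50.00).
hole: A = −(95 × 30) = -2850.00, centroid at (98.50, 50.00).
ΣA = 19150.00 mm²
ΣAx_c = (22000.00)(110.00) + (-2850.00)(98.50) = 2139275.00 mm³
ΣAy_c = (22000.00)(50.00) + (-2850.00)(50.00) = 957500.00 mm³
x_c = 2139275.00 / 19150.00 = 111.71 mm
y_c = 957500.00 / 19150.00 = 50.00 mm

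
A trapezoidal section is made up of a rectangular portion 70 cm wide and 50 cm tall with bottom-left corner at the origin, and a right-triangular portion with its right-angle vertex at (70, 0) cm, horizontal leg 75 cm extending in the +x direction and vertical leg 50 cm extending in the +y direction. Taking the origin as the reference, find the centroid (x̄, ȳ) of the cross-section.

rectangular portion: A = 70 × 50 = 3500.00, centroid at (35.00, 25.00).
triangular portion: A = ½·75·50 = 1875.00, centroid at (95.00, 16.67).
ΣA = 5375.00 cm², ΣAx̄ = 300625.00 cm³, ΣAȳ = 118750.00 cm³.
x̄ = 300625.00/5375.00 = 55.93 cm; ȳ = 118750.00/5375.00 = 22.09 cm.

x̄ = 55.93 cm, ȳ = 22.09 cm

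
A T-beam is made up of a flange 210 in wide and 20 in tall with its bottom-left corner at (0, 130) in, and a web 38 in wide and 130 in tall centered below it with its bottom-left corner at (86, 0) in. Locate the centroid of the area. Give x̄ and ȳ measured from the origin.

x̄ = 105.00 in, ȳ = 99.46 in

web: A = 38 × 130 = 4940.00, centroid at (105.00, 65.00).
flange: A = 210 × 20 = 4200.00, centroid at (105.00, 140.00).
ΣA = 9140.00 in²
ΣAx̄ = (4940.00)(105.00) + (4200.00)(105.00) = 959700.00 in³
ΣAȳ = (4940.00)(65.00) + (4200.00)(140.00) = 909100.00 in³
x̄ = 959700.00 / 9140.00 = 105.00 in
ȳ = 909100.00 / 9140.00 = 99.46 in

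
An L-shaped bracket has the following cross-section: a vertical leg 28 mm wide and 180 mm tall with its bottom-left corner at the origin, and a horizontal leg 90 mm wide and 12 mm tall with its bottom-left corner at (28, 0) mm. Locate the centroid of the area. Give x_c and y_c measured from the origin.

x_c = 24.41 mm, y_c = 75.18 mm

vertical leg: A = 28 × 180 = 5040.00, centroid at (14.00, 90.00).
horizontal leg: A = 90 × 12 = 1080.00, centroid at (73.00, 6.00).
ΣA = 6120.00 mm²
ΣAx_c = (5040.00)(14.00) + (1080.00)(73.00) = 149400.00 mm³
ΣAy_c = (5040.00)(90.00) + (1080.00)(6.00) = 460080.00 mm³
x_c = 149400.00 / 6120.00 = 24.41 mm
y_c = 460080.00 / 6120.00 = 75.18 mm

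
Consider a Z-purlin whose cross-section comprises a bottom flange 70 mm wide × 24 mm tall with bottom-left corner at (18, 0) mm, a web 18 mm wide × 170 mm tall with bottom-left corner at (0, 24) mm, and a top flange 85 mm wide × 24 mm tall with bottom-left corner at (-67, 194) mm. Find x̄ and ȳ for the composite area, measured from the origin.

bottom flange: A = 70 × 24 = 1680.00, centroid at (53.00, 12.00).
web: A = 18 × 170 = 3060.00, centroid at (9.00, 109.00).
top flange: A = 85 × 24 = 2040.00, centroid at (-24.50, 206.00).
ΣA = 6780.00 mm², ΣAx̄ = 66600.00 mm³, ΣAȳ = 773940.00 mm³.
x̄ = 66600.00/6780.00 = 9.82 mm; ȳ = 773940.00/6780.00 = 114.15 mm.

x̄ = 9.82 mm, ȳ = 114.15 mm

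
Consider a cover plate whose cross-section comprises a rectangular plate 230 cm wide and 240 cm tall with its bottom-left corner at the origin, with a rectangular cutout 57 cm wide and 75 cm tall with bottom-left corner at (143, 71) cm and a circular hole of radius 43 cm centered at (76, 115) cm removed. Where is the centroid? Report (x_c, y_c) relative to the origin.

Part | A | x̄ᵢ | ȳᵢ | A·x̄ᵢ | A·ȳᵢ
plate | 55200.00 | 115.00 | 120.00 | 6348000.00 | 6624000.00
hole 1 | -4275.00 | 171.50 | 108.50 | -733162.50 | -463837.50
hole 2 | -5808.80 | 76.00 | 115.00 | -441469.17 | -668012.55
Σ | 45116.20 |  |  | 5173368.33 | 5492149.95
x_c = 5173368.33 / 45116.20 = 114.67 cm
y_c = 5492149.95 / 45116.20 = 121.73 cm

x_c = 114.67 cm, y_c = 121.73 cm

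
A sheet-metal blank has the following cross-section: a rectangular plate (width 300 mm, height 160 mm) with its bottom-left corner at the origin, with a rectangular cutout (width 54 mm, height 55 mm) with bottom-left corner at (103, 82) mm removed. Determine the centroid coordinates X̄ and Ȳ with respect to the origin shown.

X̄ = 151.32 mm, Ȳ = 78.05 mm

Part | A | x̄ᵢ | ȳᵢ | A·x̄ᵢ | A·ȳᵢ
plate | 48000.00 | 150.00 | 80.00 | 7200000.00 | 3840000.00
hole | -2970.00 | 130.00 | 109.50 | -386100.00 | -325215.00
Σ | 45030.00 |  |  | 6813900.00 | 3514785.00
X̄ = 6813900.00 / 45030.00 = 151.32 mm
Ȳ = 3514785.00 / 45030.00 = 78.05 mm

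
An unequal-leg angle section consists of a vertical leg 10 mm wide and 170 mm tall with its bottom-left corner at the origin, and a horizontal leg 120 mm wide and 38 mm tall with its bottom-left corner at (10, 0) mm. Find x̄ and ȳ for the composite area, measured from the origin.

x̄ = 52.35 mm, ȳ = 36.92 mm

vertical leg: A = 10 × 170 = 1700.00, centroid at (5.00, 85.00).
horizontal leg: A = 120 × 38 = 4560.00, centroid at (70.00, 19.00).
ΣA = 6260.00 mm², ΣAx̄ = 327700.00 mm³, ΣAȳ = 231140.00 mm³.
x̄ = 327700.00/6260.00 = 52.35 mm; ȳ = 231140.00/6260.00 = 36.92 mm.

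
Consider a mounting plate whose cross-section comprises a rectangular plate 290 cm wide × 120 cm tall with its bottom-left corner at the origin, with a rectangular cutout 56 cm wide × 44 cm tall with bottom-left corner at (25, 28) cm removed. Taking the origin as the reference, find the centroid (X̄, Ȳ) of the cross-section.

X̄ = 152.01 cm, Ȳ = 60.76 cm

plate: A = 290 × 120 = 34800.00, centroid at (145.00, 60.00).
hole: A = −(56 × 44) = -2464.00, centroid at (53.00, 50.00).
ΣA = 32336.00 cm², ΣAX̄ = 4915408.00 cm³, ΣAȲ = 1964800.00 cm³.
X̄ = 4915408.00/32336.00 = 152.01 cm; Ȳ = 1964800.00/32336.00 = 60.76 cm.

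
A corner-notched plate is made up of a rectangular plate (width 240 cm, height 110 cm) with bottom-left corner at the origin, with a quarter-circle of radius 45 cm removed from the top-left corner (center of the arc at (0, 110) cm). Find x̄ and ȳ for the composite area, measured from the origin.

Part | A | x̄ᵢ | ȳᵢ | A·x̄ᵢ | A·ȳᵢ
plate | 26400.00 | 120.00 | 55.00 | 3168000.00 | 1452000.00
removed quarter-circle | -1590.43 | 19.10 | 90.90 | -30375.00 | -144572.44
Σ | 24809.57 |  |  | 3137625.00 | 1307427.56
x̄ = 3137625.00 / 24809.57 = 126.47 cm
ȳ = 1307427.56 / 24809.57 = 52.70 cm

x̄ = 126.47 cm, ȳ = 52.70 cm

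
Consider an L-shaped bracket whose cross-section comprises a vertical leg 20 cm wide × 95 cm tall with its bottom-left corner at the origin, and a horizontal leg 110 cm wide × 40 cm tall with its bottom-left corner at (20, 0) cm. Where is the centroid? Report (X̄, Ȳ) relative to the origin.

vertical leg: A = 20 × 95 = 1900.00, centroid at (10.00, 47.50).
horizontal leg: A = 110 × 40 = 4400.00, centroid at (75.00, 20.00).
ΣA = 6300.00 cm², ΣAX̄ = 349000.00 cm³, ΣAȲ = 178250.00 cm³.
X̄ = 349000.00/6300.00 = 55.40 cm; Ȳ = 178250.00/6300.00 = 28.29 cm.

X̄ = 55.40 cm, Ȳ = 28.29 cm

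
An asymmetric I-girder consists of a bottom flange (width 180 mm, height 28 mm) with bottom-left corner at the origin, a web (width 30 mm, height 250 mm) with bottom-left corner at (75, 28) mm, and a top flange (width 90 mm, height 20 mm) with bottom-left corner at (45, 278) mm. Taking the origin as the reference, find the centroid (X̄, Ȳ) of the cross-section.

bottom flange: A = 180 × 28 = 5040.00, centroid at (90.00, 14.00).
web: A = 30 × 250 = 7500.00, centroid at (90.00, 153.00).
top flange: A = 90 × 20 = 1800.00, centroid at (90.00, 288.00).
ΣA = 14340.00 mm²
ΣAX̄ = (5040.00)(90.00) + (7500.00)(90.00) + (1800.00)(90.00) = 1290600.00 mm³
ΣAȲ = (5040.00)(14.00) + (7500.00)(153.00) + (1800.00)(288.00) = 1736460.00 mm³
X̄ = 1290600.00 / 14340.00 = 90.00 mm
Ȳ = 1736460.00 / 14340.00 = 121.09 mm

X̄ = 90.00 mm, Ȳ = 121.09 mm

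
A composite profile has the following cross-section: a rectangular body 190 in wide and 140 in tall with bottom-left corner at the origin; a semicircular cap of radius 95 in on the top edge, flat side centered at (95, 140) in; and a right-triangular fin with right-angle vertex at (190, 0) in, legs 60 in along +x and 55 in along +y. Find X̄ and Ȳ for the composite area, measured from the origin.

rectangular body: A = 190 × 140 = 26600.00, centroid at (95.00, 70.00).
semicircular top: A = ½π·95² = 14176.44, centroid at (95.00, 180.32).
triangular fin: A = ½·60·55 = 1650.00, centroid at (210.00, 18.33).
ΣA = 42426.44 in², ΣAX̄ = 4220261.50 in³, ΣAȲ = 4448534.49 in³.
X̄ = 4220261.50/42426.44 = 99.47 in; Ȳ = 4448534.49/42426.44 = 104.85 in.

X̄ = 99.47 in, Ȳ = 104.85 in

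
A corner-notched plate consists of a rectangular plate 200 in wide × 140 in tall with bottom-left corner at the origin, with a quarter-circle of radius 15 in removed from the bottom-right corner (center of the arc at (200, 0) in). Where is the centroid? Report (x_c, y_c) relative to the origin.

Part | A | x̄ᵢ | ȳᵢ | A·x̄ᵢ | A·ȳᵢ
plate | 28000.00 | 100.00 | 70.00 | 2800000.00 | 1960000.00
removed quarter-circle | -176.71 | 193.63 | 6.37 | -34217.92 | -1125.00
Σ | 27823.29 |  |  | 2765782.08 | 1958875.00
x_c = 2765782.08 / 27823.29 = 99.41 in
y_c = 1958875.00 / 27823.29 = 70.40 in

x_c = 99.41 in, y_c = 70.40 in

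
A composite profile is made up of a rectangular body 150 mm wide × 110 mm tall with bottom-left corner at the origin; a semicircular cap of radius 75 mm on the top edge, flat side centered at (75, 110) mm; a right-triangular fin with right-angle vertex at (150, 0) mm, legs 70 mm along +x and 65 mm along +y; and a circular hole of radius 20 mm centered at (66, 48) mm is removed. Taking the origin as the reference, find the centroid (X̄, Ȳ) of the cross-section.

X̄ = 83.92 mm, Ȳ = 81.57 mm

Part | A | x̄ᵢ | ȳᵢ | A·x̄ᵢ | A·ȳᵢ
rectangular body | 16500.00 | 75.00 | 55.00 | 1237500.00 | 907500.00
semicircular top | 8835.73 | 75.00 | 141.83 | 662679.70 | 1253180.23
triangular fin | 2275.00 | 173.33 | 21.67 | 394333.33 | 49291.67
hole | -1256.64 | 66.00 | 48.00 | -82938.05 | -60318.58
Σ | 26354.09 |  |  | 2211574.99 | 2149653.31
X̄ = 2211574.99 / 26354.09 = 83.92 mm
Ȳ = 2149653.31 / 26354.09 = 81.57 mm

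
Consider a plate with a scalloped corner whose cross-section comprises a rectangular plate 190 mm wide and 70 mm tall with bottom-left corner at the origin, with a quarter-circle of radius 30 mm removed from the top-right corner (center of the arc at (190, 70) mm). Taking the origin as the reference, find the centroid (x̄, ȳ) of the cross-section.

x̄ = 90.38 mm, ȳ = 33.75 mm

plate: A = 190 × 70 = 13300.00, centroid at (95.00, 35.00).
removed quarter-circle: A = −¼π·30² = -706.86, centroid at (177.27, 57.27).
ΣA = 12593.14 mm², ΣAx̄ = 1138196.91 mm³, ΣAȳ = 425019.92 mm³.
x̄ = 1138196.91/12593.14 = 90.38 mm; ȳ = 425019.92/12593.14 = 33.75 mm.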